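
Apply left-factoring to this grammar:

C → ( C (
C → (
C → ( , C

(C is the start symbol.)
Left-factoring transforms A → αβ₁ | αβ₂ into A → αA' and A' → β₁ | β₂
(α is the longest common prefix among the alternatives). Repeat until
no nonterminal has two alternatives with a common prefix.

Round 1: C has alternatives sharing prefix '('. Introduce C': C → ( C'
  Add: C' → C (
  Add: C' → ε
  Add: C' → , C

No remaining common prefixes — done.

Resulting grammar:
C → ( C'
C' → C (
C' → ε
C' → , C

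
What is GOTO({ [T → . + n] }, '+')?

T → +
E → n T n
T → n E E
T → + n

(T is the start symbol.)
GOTO(I, '+') = CLOSURE({ [A → αX.β] : [A → α.Xβ] ∈ I, X = '+' })

Items with dot before '+', with the dot advanced:
  [T → . + n] → [T → + . n]
Closure adds nothing (no advanced item has the dot before a non-terminal).

GOTO = { [T → + . n] }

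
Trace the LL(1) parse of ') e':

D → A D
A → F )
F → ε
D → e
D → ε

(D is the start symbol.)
LL(1) parsing maintains a stack (initially the start symbol over $) and the input. At each step: if the stack top is a terminal, match it against the current input token; if it is a non-terminal N, replace it with the RHS of M[N, lookahead] (the unique production whose predict set contains the lookahead).

Stack is shown with the top on the left.

Stack    Input  Action
----------------------
D $      ) e $  output D → A D
A D $    ) e $  output A → F )
F ) D $  ) e $  output F → ε
) D $    ) e $  match ')'
D $      e $    output D → e
e $      e $    match 'e'
$        $      accept

The string is accepted.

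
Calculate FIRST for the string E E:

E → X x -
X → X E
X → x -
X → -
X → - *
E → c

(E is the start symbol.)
FIRST sets of the non-terminals involved (from the grammar, by fixed-point iteration):
  FIRST(E) = { '-', 'c', 'x' }

To compute FIRST(E E), process the symbols left to right:
Symbol E is a non-terminal. Add FIRST(E) \ {ε} = { '-', 'c', 'x' }
E is not nullable (ε ∉ FIRST(E)), so stop here.
FIRST(E E) = { '-', 'c', 'x' }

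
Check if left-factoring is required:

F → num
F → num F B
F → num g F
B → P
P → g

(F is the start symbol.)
Yes, F has productions with common prefix 'num'

Left-factoring is needed when two productions for the same non-terminal
share a common prefix on the right-hand side.

Productions for F:
  F → num
  F → num F B
  F → num g F

Found common prefix 'num' in productions for F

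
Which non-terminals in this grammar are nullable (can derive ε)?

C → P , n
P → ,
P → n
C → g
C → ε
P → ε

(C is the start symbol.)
{ 'C', 'P' }

A non-terminal is nullable if it can derive ε (the empty string): either it has an ε-production, or it has a production whose right-hand side consists entirely of nullable non-terminals.

ε-productions: C → ε, P → ε
So C, P are immediately nullable.
Every non-terminal is now nullable.
Nullable = { 'C', 'P' }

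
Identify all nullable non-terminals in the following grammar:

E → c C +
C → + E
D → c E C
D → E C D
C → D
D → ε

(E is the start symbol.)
{ 'C', 'D' }

A non-terminal is nullable if it can derive ε (the empty string): either it has an ε-production, or it has a production whose right-hand side consists entirely of nullable non-terminals.

ε-productions: D → ε
So D is immediately nullable.
C → D: every symbol on the right is nullable, so C is nullable too.
No further non-terminal can be added: every production for the remaining non-terminals contains a terminal or a non-nullable non-terminal.
Nullable = { 'C', 'D' }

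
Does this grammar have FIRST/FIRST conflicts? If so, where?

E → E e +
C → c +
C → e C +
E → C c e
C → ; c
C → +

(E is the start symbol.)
A FIRST/FIRST conflict occurs when two productions N → α and N → β for the same non-terminal have FIRST(α) ∩ FIRST(β) ≠ ∅ (with ε ∈ FIRST of a nullable right-hand side, so two nullable alternatives also conflict).

FIRST sets of the non-terminals at (or reachable through a nullable prefix from) the front of some alternative:
  FIRST(E) = { '+', ';', 'c', 'e' }
  FIRST(C) = { '+', ';', 'c', 'e' }

Productions for E:
  E → E e +: FIRST = { '+', ';', 'c', 'e' }
  E → C c e: FIRST = { '+', ';', 'c', 'e' }
Productions for C:
  C → c +: FIRST = { 'c' }
  C → e C +: FIRST = { 'e' }
  C → ; c: FIRST = { ';' }
  C → +: FIRST = { '+' }

Conflict for E: E → E e + and E → C c e
  Overlap: { '+', ';', 'c', 'e' }

Answer: Yes. E → E e '+' / E → C c e on { '+', ';', 'c', 'e' }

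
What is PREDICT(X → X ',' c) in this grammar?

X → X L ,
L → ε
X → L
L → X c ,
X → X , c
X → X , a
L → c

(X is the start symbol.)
PREDICT(X → X ',' c) = (FIRST(RHS) \ {ε}) ∪ (FOLLOW(X) if ε ∈ FIRST(RHS), i.e. RHS ⇒* ε)
FIRST(X) = { ',', 'c', ε }
FIRST(X ',' c) = { ',', 'c' }
ε ∉ FIRST(X ',' c), so FOLLOW(X) is not added.
PREDICT(X → X ',' c) = { ',', 'c' }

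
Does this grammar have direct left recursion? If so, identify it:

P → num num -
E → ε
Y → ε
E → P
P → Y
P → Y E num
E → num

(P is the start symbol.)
No direct left recursion

P → num num -: starts with num
E → ε: starts with ε
Y → ε: starts with ε
E → P: starts with P
P → Y: starts with Y
P → Y E num: starts with Y
E → num: starts with num

No direct left recursion found.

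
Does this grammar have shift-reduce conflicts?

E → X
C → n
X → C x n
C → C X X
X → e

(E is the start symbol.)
No shift-reduce conflicts

A shift-reduce conflict occurs when an LR(0) state has both:
  - a complete (reduce) item [A → α .] (dot at the end), and
  - a shift item [B → β . c γ] (dot before a terminal).

Augment with E' → E and build the canonical LR(0) collection (I0 = CLOSURE({[E' → . E]}), then GOTO on every symbol after a dot until no new states appear). It has 10 states:
  I0: { [C → . C X X], [C → . n], [E → . X], [E' → . E], [X → . C x n], [X → . e] }  — shift
  I1: { [C → . C X X], [C → . n], [C → C . X X], [X → . C x n], [X → . e], [X → C . x n] }  — shift
  I2: { [E' → E .] }  — accept
  I3: { [E → X .] }  — reduce
  I4: { [X → e .] }  — reduce
  I5: { [C → n .] }  — reduce
  I6: { [C → . C X X], [C → . n], [C → C X . X], [X → . C x n], [X → . e] }  — shift
  I7: { [X → C x . n] }  — shift
  I8: { [X → C x n .] }  — reduce
  I9: { [C → C X X .] }  — reduce

No state contains both a complete item and a shift item.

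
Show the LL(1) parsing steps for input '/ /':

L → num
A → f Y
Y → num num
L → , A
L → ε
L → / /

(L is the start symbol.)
LL(1) parsing maintains a stack (initially the start symbol over $) and the input. At each step: if the stack top is a terminal, match it against the current input token; if it is a non-terminal N, replace it with the RHS of M[N, lookahead] (the unique production whose predict set contains the lookahead).

Stack is shown with the top on the left.

Stack  Input  Action
--------------------
L $    / / $  output L → / /
/ / $  / / $  match '/'
/ $    / $    match '/'
$      $      accept

The string is accepted.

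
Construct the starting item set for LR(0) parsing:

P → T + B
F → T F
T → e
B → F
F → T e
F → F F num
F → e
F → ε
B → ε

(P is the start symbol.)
{ [P → . T + B], [P' → . P], [T → . e] }

First, augment the grammar with P' → P
I₀ = CLOSURE({ [P' → . P] }):
  [P' → . P] has the dot before P: add [P → . T + B]
  [P → . T + B] has the dot before T: add [T → . e]
No further items can be added.

I₀ = { [P → . T + B], [P' → . P], [T → . e] }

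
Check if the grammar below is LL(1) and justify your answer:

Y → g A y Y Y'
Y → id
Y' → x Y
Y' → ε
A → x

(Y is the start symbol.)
Relevant sets:
  FOLLOW(Y') = { $, 'x' }

For Y:
  PREDICT(Y → g A y Y Y') = { 'g' }
  PREDICT(Y → id) = { 'id' }
For Y':
  PREDICT(Y' → x Y) = { 'x' }
  PREDICT(Y' → ε) = { $, 'x' }
A has a single production, so nothing to check there.

Conflict found: Predict set conflict for Y': { 'x' }
The grammar is NOT LL(1).

Answer: No. Predict set conflict for Y': { 'x' }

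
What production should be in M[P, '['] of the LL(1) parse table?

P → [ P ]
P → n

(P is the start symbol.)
To find M[P, '['], we find productions for P where '[' is in the predict set (PREDICT(N → α) = (FIRST(α) \ {ε}) ∪ (FOLLOW(N) if α ⇒* ε)).

P → [ P ]: PREDICT = { '[' }
  '[' is in predict set, so this production goes in M[P, '[']
P → n: PREDICT = { 'n' }

M[P, '['] = P → [ P ]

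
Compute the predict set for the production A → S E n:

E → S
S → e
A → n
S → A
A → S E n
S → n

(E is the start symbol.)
{ 'e', 'n' }

PREDICT(A → S E n) = (FIRST(RHS) \ {ε}) ∪ (FOLLOW(A) if ε ∈ FIRST(RHS), i.e. RHS ⇒* ε)
FIRST(S) = { 'e', 'n' }
FIRST(S E n) = { 'e', 'n' }
ε ∉ FIRST(S E n), so FOLLOW(A) is not added.
PREDICT(A → S E n) = { 'e', 'n' }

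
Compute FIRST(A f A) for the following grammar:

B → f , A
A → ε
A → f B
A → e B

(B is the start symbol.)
FIRST sets of the non-terminals involved (from the grammar, by fixed-point iteration):
  FIRST(A) = { 'e', 'f', ε }

To compute FIRST(A f A), process the symbols left to right:
Symbol A is a non-terminal. Add FIRST(A) \ {ε} = { 'e', 'f' }
A is nullable (ε ∈ FIRST(A)), continue to the next symbol.
Symbol f is a terminal. Add 'f' and stop.
FIRST(A f A) = { 'e', 'f' }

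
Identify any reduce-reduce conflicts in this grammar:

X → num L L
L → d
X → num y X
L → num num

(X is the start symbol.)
No reduce-reduce conflicts

Augment with X' → X and build the canonical LR(0) collection (I0 = CLOSURE({[X' → . X]}), then GOTO on every symbol after a dot until no new states appear). It has 10 states:
  I0: { [X → . num L L], [X → . num y X], [X' → . X] }  — shift
  I1: { [X' → X .] }  — accept
  I2: { [L → . d], [L → . num num], [X → num . L L], [X → num . y X] }  — shift
  I3: { [L → . d], [L → . num num], [X → num L . L] }  — shift
  I4: { [L → d .] }  — reduce
  I5: { [L → num . num] }  — shift
  I6: { [X → . num L L], [X → . num y X], [X → num y . X] }  — shift
  I7: { [X → num y X .] }  — reduce
  I8: { [L → num num .] }  — reduce
  I9: { [X → num L L .] }  — reduce

No state contains more than one complete item.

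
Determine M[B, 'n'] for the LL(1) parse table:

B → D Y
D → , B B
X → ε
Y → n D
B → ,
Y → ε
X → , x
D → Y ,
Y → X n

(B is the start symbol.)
To find M[B, 'n'], we find productions for B where 'n' is in the predict set (PREDICT(N → α) = (FIRST(α) \ {ε}) ∪ (FOLLOW(N) if α ⇒* ε)).

Relevant sets:
  FIRST(D) = { ',', 'n' }

B → D Y: PREDICT = { ',', 'n' }
  'n' is in predict set, so this production goes in M[B, 'n']
B → ,: PREDICT = { ',' }

M[B, 'n'] = B → D Y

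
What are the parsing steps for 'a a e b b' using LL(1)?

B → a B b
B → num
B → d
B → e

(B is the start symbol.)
Stack is shown with the top on the left.

Stack      Input        Action
------------------------------
B $        a a e b b $  output B → a B b
a B b $    a a e b b $  match 'a'
B b $      a e b b $    output B → a B b
a B b b $  a e b b $    match 'a'
B b b $    e b b $      output B → e
e b b $    e b b $      match 'e'
b b $      b b $        match 'b'
b $        b $          match 'b'
$          $            accept

The string is accepted.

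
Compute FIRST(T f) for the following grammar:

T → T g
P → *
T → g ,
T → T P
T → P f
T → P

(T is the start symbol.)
{ '*', 'g' }

FIRST sets of the non-terminals involved (from the grammar, by fixed-point iteration):
  FIRST(T) = { '*', 'g' }

To compute FIRST(T f), process the symbols left to right:
Symbol T is a non-terminal. Add FIRST(T) \ {ε} = { '*', 'g' }
T is not nullable (ε ∉ FIRST(T)), so stop here.
FIRST(T f) = { '*', 'g' }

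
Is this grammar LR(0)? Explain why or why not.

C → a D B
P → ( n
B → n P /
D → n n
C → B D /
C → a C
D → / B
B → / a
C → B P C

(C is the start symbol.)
A grammar is LR(0) if no state in the canonical LR(0) collection has:
  - both a shift item (dot before a terminal) and a complete item (shift-reduce conflict), or
  - two or more complete items (reduce-reduce conflict; the accept item [C' → C .] counts as a complete item here).

Augment with C' → C and build the canonical LR(0) collection (I0 = CLOSURE({[C' → . C]}), then GOTO on every symbol after a dot until no new states appear). It has 24 states:
  I0: { [B → . / a], [B → . n P /], [C → . B D /], [C → . B P C], [C → . a C], [C → . a D B], [C' → . C] }  — shift
  I1: { [B → / . a] }  — shift
  I2: { [C → B . D /], [C → B . P C], [D → . / B], [D → . n n], [P → . ( n] }  — shift
  I3: { [C' → C .] }  — accept
  I4: { [B → . / a], [B → . n P /], [C → . B D /], [C → . B P C], [C → . a C], [C → . a D B], [C → a . C], [C → a . D B], [D → . / B], [D → . n n] }  — shift
  I5: { [B → n . P /], [P → . ( n] }  — shift
  I6: { [P → ( . n] }  — shift
  I7: { [B → n P . /] }  — shift
  I8: { [B → n P / .] }  — reduce
  I9: { [P → ( n .] }  — reduce
  I10: { [B → . / a], [B → . n P /], [B → / . a], [D → / . B] }  — shift
  I11: { [C → a C .] }  — reduce
  I12: { [B → . / a], [B → . n P /], [C → a D . B] }  — shift
  I13: { [B → n . P /], [D → n . n], [P → . ( n] }  — shift
  I14: { [D → n n .] }  — reduce
  I15: { [C → a D B .] }  — reduce
  I16: { [D → / B .] }  — reduce
  I17: { [B → / a .] }  — reduce
  I18: { [B → . / a], [B → . n P /], [D → / . B] }  — shift
  I19: { [C → B D . /] }  — shift
  I20: { [B → . / a], [B → . n P /], [C → . B D /], [C → . B P C], [C → . a C], [C → . a D B], [C → B P . C] }  — shift
  I21: { [D → n . n] }  — shift
  I22: { [C → B P C .] }  — reduce
  I23: { [C → B D / .] }  — reduce

Every state is either a pure shift/goto state or contains exactly one complete item and nothing to shift — no conflicts. The grammar is LR(0).

Answer: Yes, the grammar is LR(0)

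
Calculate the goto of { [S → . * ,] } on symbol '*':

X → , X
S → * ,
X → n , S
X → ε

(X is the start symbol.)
{ [S → * . ,] }

GOTO(I, '*') = CLOSURE({ [A → αX.β] : [A → α.Xβ] ∈ I, X = '*' })

Items with dot before '*', with the dot advanced:
  [S → . * ,] → [S → * . ,]
Closure adds nothing (no advanced item has the dot before a non-terminal).

GOTO = { [S → * . ,] }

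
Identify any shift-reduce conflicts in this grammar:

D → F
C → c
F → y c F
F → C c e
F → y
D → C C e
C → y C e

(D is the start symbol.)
Augment with D' → D and build the canonical LR(0) collection (I0 = CLOSURE({[D' → . D]}), then GOTO on every symbol after a dot until no new states appear). It has 17 states:
  I0: { [C → . c], [C → . y C e], [D → . C C e], [D → . F], [D' → . D], [F → . C c e], [F → . y c F], [F → . y] }  — shift
  I1: { [C → . c], [C → . y C e], [D → C . C e], [F → C . c e] }  — shift
  I2: { [D' → D .] }  — accept
  I3: { [D → F .] }  — reduce
  I4: { [C → c .] }  — reduce
  I5: { [C → . c], [C → . y C e], [C → y . C e], [F → y . c F], [F → y .] }  — shift, reduce
  I6: { [C → y C . e] }  — shift
  I7: { [C → . c], [C → . y C e], [C → c .], [F → . C c e], [F → . y c F], [F → . y], [F → y c . F] }  — shift, reduce
  I8: { [C → . c], [C → . y C e], [C → y . C e] }  — shift
  I9: { [F → C . c e] }  — shift
  I10: { [F → y c F .] }  — reduce
  I11: { [F → C c . e] }  — shift
  I12: { [F → C c e .] }  — reduce
  I13: { [C → y C e .] }  — reduce
  I14: { [D → C C . e] }  — shift
  I15: { [C → c .], [F → C c . e] }  — shift, reduce
  I16: { [D → C C e .] }  — reduce

I5 contains reduce item [F → y .] and shift items [C → . c], [C → . y C e], [F → y . c F] — shift-reduce conflict.
I7 contains reduce item [C → c .] and shift items [C → . c], [C → . y C e], [F → . y], [F → . y c F] — shift-reduce conflict.
I15 contains reduce item [C → c .] and shift item [F → C c . e] — shift-reduce conflict.

Answer: Yes — I5: [F → y .] vs [C → . c]; I7: [C → c .] vs [C → . c]; I15: [C → c .] vs [F → C c . e]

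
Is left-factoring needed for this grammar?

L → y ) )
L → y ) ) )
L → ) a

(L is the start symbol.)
Yes, L has productions with common prefix 'y ) )'

Left-factoring is needed when two productions for the same non-terminal
share a common prefix on the right-hand side.

Productions for L:
  L → y ) )
  L → y ) ) )
  L → ) a

Found common prefix 'y ) )' in productions for L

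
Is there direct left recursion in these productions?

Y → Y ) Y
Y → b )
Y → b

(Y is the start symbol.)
Y → Y ) Y: LEFT RECURSIVE (starts with Y)
Y → b ): starts with b
Y → b: starts with b

The grammar has direct left recursion on: Y.

Answer: Yes, Y is left-recursive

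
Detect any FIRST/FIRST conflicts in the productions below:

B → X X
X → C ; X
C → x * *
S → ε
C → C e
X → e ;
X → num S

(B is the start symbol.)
Yes. C → x '*' '*' / C → C e on { 'x' }

A FIRST/FIRST conflict occurs when two productions N → α and N → β for the same non-terminal have FIRST(α) ∩ FIRST(β) ≠ ∅ (with ε ∈ FIRST of a nullable right-hand side, so two nullable alternatives also conflict).

FIRST sets of the non-terminals at (or reachable through a nullable prefix from) the front of some alternative:
  FIRST(C) = { 'x' }

Productions for X:
  X → C ; X: FIRST = { 'x' }
  X → e ;: FIRST = { 'e' }
  X → num S: FIRST = { 'num' }
Productions for C:
  C → x * *: FIRST = { 'x' }
  C → C e: FIRST = { 'x' }
B, S have only one production, so no FIRST/FIRST conflict is possible there.

Conflict for C: C → x * * and C → C e
  Overlap: { 'x' }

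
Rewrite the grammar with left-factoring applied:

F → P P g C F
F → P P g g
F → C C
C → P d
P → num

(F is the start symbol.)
Left-factoring transforms A → αβ₁ | αβ₂ into A → αA' and A' → β₁ | β₂
(α is the longest common prefix among the alternatives). Repeat until
no nonterminal has two alternatives with a common prefix.

Round 1: F has alternatives sharing prefix 'P P g'. Introduce F': F → P P g F'
  Add: F' → C F
  Add: F' → g

No remaining common prefixes — done.

Resulting grammar:
F → P P g F'
F' → C F
F' → g
F → C C
C → P d
P → num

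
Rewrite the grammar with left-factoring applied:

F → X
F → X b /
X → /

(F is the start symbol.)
Left-factoring transforms A → αβ₁ | αβ₂ into A → αA' and A' → β₁ | β₂
(α is the longest common prefix among the alternatives). Repeat until
no nonterminal has two alternatives with a common prefix.

Round 1: F has alternatives sharing prefix 'X'. Introduce F': F → X F'
  Add: F' → ε
  Add: F' → b /

No remaining common prefixes — done.

Resulting grammar:
F → X F'
F' → ε
F' → b /
X → /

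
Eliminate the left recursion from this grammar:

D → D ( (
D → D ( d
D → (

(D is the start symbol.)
D is directly left-recursive. The standard transformation for
  A → A α₁ | ... | A α_m | β₁ | ... | β_n
is
  A  → β₁ A' | ... | β_n A'
  A' → α₁ A' | ... | α_m A' | ε

D → ( becomes D → ( D'
D → D ( ( becomes D' → ( ( D'
D → D ( d becomes D' → ( d D'
Add D' → ε

Resulting grammar:
D → ( D'
D' → ( ( D'
D' → ( d D'
D' → ε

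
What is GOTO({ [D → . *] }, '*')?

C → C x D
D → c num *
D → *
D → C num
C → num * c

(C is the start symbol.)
GOTO(I, '*') = CLOSURE({ [A → αX.β] : [A → α.Xβ] ∈ I, X = '*' })

Items with dot before '*', with the dot advanced:
  [D → . *] → [D → * .]
Closure adds nothing (no advanced item has the dot before a non-terminal).

GOTO = { [D → * .] }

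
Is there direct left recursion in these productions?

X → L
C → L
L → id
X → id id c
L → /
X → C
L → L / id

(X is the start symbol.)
X → L: starts with L
C → L: starts with L
L → id: starts with id
X → id id c: starts with id
L → /: starts with '/'
X → C: starts with C
L → L / id: LEFT RECURSIVE (starts with L)

The grammar has direct left recursion on: L.

Answer: Yes, L is left-recursive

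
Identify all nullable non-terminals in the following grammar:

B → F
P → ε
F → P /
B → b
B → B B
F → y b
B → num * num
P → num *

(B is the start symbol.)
{ 'P' }

ε-productions: P → ε
So P is immediately nullable.
No further non-terminal can be added: every production for the remaining non-terminals contains a terminal or a non-nullable non-terminal.
Nullable = { 'P' }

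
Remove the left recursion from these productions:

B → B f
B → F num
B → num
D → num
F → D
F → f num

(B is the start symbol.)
B is directly left-recursive. The standard transformation for
  A → A α₁ | ... | A α_m | β₁ | ... | β_n
is
  A  → β₁ A' | ... | β_n A'
  A' → α₁ A' | ... | α_m A' | ε

B → F num becomes B → F num B'
B → num becomes B → num B'
B → B f becomes B' → f B'
Add B' → ε

Productions for other non-terminals are unchanged:
  D → num
  F → D
  F → f num

Resulting grammar:
B → F num B'
B → num B'
B' → f B'
B' → ε
D → num
F → D
F → f num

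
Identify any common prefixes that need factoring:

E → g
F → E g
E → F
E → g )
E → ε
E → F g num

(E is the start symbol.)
Left-factoring is needed when two productions for the same non-terminal
share a common prefix on the right-hand side.

Productions for E:
  E → g
  E → F
  E → g )
  E → ε
  E → F g num

Found common prefix 'g' in productions for E
Found common prefix 'F' in productions for E

Answer: Yes, E has productions with common prefix 'g'; E has productions with common prefix 'F'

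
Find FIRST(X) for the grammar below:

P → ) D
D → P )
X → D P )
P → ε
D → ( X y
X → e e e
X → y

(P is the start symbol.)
To compute FIRST(X), examine every production with X on the left-hand side, reading each right-hand side left to right until a non-nullable symbol is reached.

FIRST sets of the other non-terminals involved (by the same procedure, iterated to a fixed point):
  FIRST(D) = { '(', ')' }

From X → D P ):
  - D is a non-terminal: add FIRST(D) \ {ε} = { '(', ')' }
    D is not nullable, so stop
From X → e e e:
  - e is a terminal: add 'e' and stop
From X → y:
  - y is a terminal: add 'y' and stop

Collecting: FIRST(X) = { '(', ')', 'e', 'y' }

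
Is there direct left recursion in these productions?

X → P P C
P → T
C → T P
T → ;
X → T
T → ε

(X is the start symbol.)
X → P P C: starts with P
P → T: starts with T
C → T P: starts with T
T → ;: starts with ';'
X → T: starts with T
T → ε: starts with ε

No direct left recursion found.

Answer: No direct left recursion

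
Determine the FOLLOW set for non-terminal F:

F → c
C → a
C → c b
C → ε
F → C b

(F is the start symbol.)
{ $ }

To compute FOLLOW(F), find every occurrence of F on a right-hand side N → α F β: add FIRST(β) \ {ε}, and if β is empty or nullable also add FOLLOW(N). Iterate to a fixed point.

F is the start symbol, so $ ∈ FOLLOW(F).
F does not occur on any right-hand side.

Taking the union: FOLLOW(F) = { $ }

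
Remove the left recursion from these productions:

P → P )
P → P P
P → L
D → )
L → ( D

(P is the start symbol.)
P is directly left-recursive. The standard transformation for
  A → A α₁ | ... | A α_m | β₁ | ... | β_n
is
  A  → β₁ A' | ... | β_n A'
  A' → α₁ A' | ... | α_m A' | ε

P → L becomes P → L P'
P → P ) becomes P' → ) P'
P → P P becomes P' → P P'
Add P' → ε

Productions for other non-terminals are unchanged:
  D → )
  L → ( D

Resulting grammar:
P → L P'
P' → ) P'
P' → P P'
P' → ε
D → )
L → ( D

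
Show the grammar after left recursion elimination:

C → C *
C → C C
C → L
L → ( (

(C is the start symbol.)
C is directly left-recursive. The standard transformation for
  A → A α₁ | ... | A α_m | β₁ | ... | β_n
is
  A  → β₁ A' | ... | β_n A'
  A' → α₁ A' | ... | α_m A' | ε

C → L becomes C → L C'
C → C * becomes C' → * C'
C → C C becomes C' → C C'
Add C' → ε

Productions for other non-terminals are unchanged:
  L → ( (

Resulting grammar:
C → L C'
C' → * C'
C' → C C'
C' → ε
L → ( (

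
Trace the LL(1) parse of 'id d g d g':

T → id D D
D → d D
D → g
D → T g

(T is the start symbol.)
LL(1) parsing maintains a stack (initially the start symbol over $) and the input. At each step: if the stack top is a terminal, match it against the current input token; if it is a non-terminal N, replace it with the RHS of M[N, lookahead] (the unique production whose predict set contains the lookahead).

Stack is shown with the top on the left.

Stack     Input         Action
------------------------------
T $       id d g d g $  output T → id D D
id D D $  id d g d g $  match 'id'
D D $     d g d g $     output D → d D
d D D $   d g d g $     match 'd'
D D $     g d g $       output D → g
g D $     g d g $       match 'g'
D $       d g $         output D → d D
d D $     d g $         match 'd'
D $       g $           output D → g
g $       g $           match 'g'
$         $             accept

The string is accepted.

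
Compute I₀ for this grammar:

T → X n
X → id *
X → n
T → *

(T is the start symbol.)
{ [T → . *], [T → . X n], [T' → . T], [X → . id *], [X → . n] }

First, augment the grammar with T' → T
I₀ = CLOSURE({ [T' → . T] }):
  [T' → . T] has the dot before T: add [T → . X n], [T → . *]
  [T → . X n] has the dot before X: add [X → . id *], [X → . n]
No further items can be added.

I₀ = { [T → . *], [T → . X n], [T' → . T], [X → . id *], [X → . n] }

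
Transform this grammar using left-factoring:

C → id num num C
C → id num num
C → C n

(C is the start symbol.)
C → id num num C'
C' → C
C' → ε
C → C n

Left-factoring transforms A → αβ₁ | αβ₂ into A → αA' and A' → β₁ | β₂
(α is the longest common prefix among the alternatives). Repeat until
no nonterminal has two alternatives with a common prefix.

Round 1: C has alternatives sharing prefix 'id num num'. Introduce C': C → id num num C'
  Add: C' → C
  Add: C' → ε

No remaining common prefixes — done.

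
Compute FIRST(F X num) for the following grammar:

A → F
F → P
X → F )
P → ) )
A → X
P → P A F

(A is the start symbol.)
{ ')' }

FIRST sets of the non-terminals involved (from the grammar, by fixed-point iteration):
  FIRST(F) = { ')' }

To compute FIRST(F X num), process the symbols left to right:
Symbol F is a non-terminal. Add FIRST(F) \ {ε} = { ')' }
F is not nullable (ε ∉ FIRST(F)), so stop here.
FIRST(F X num) = { ')' }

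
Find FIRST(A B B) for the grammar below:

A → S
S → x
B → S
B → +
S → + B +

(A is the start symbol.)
{ '+', 'x' }

FIRST sets of the non-terminals involved (from the grammar, by fixed-point iteration):
  FIRST(A) = { '+', 'x' }

To compute FIRST(A B B), process the symbols left to right:
Symbol A is a non-terminal. Add FIRST(A) \ {ε} = { '+', 'x' }
A is not nullable (ε ∉ FIRST(A)), so stop here.
FIRST(A B B) = { '+', 'x' }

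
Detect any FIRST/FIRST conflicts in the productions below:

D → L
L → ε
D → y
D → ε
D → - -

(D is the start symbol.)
A FIRST/FIRST conflict occurs when two productions N → α and N → β for the same non-terminal have FIRST(α) ∩ FIRST(β) ≠ ∅ (with ε ∈ FIRST of a nullable right-hand side, so two nullable alternatives also conflict).

FIRST sets of the non-terminals at (or reachable through a nullable prefix from) the front of some alternative:
  FIRST(L) = { ε }

Productions for D:
  D → L: FIRST = { ε }
  D → y: FIRST = { 'y' }
  D → ε: FIRST = { ε }
  D → - -: FIRST = { '-' }
L has only one production, so no FIRST/FIRST conflict is possible there.

Conflict for D: D → L and D → ε
  Overlap: { ε }

Answer: Yes. D → L / D → ε on { ε }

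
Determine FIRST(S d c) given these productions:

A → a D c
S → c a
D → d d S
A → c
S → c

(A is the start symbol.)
FIRST sets of the non-terminals involved (from the grammar, by fixed-point iteration):
  FIRST(S) = { 'c' }

To compute FIRST(S d c), process the symbols left to right:
Symbol S is a non-terminal. Add FIRST(S) \ {ε} = { 'c' }
S is not nullable (ε ∉ FIRST(S)), so stop here.
FIRST(S d c) = { 'c' }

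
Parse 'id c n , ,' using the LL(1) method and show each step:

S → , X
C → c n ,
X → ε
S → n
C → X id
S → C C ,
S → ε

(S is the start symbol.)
Stack is shown with the top on the left.

Stack       Input         Action
--------------------------------
S $         id c n , , $  output S → C C ,
C C , $     id c n , , $  output C → X id
X id C , $  id c n , , $  output X → ε
id C , $    id c n , , $  match 'id'
C , $       c n , , $     output C → c n ,
c n , , $   c n , , $     match 'c'
n , , $     n , , $       match 'n'
, , $       , , $         match ','
, $         , $           match ','
$           $             accept

The string is accepted.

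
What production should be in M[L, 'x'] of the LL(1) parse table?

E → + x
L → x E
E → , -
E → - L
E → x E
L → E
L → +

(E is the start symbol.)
To find M[L, 'x'], we find productions for L where 'x' is in the predict set (PREDICT(N → α) = (FIRST(α) \ {ε}) ∪ (FOLLOW(N) if α ⇒* ε)).

Relevant sets:
  FIRST(E) = { '+', ',', '-', 'x' }

L → x E: PREDICT = { 'x' }
  'x' is in predict set, so this production goes in M[L, 'x']
L → E: PREDICT = { '+', ',', '-', 'x' }
  'x' is in predict set, so this production goes in M[L, 'x']
L → +: PREDICT = { '+' }

M[L, 'x'] = L → x E, L → E  (a multiply-defined cell — the grammar is not LL(1))

Answer: L → x E, L → E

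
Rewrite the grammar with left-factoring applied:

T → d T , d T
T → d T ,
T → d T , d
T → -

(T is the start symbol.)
T → d T , T'
T' → d T''
T'' → T
T'' → ε
T' → ε
T → -

Left-factoring transforms A → αβ₁ | αβ₂ into A → αA' and A' → β₁ | β₂
(α is the longest common prefix among the alternatives). Repeat until
no nonterminal has two alternatives with a common prefix.

Round 1: T has alternatives sharing prefix 'd T ,'. Introduce T': T → d T , T'
  Add: T' → d T
  Add: T' → ε
  Add: T' → d

Round 2: T' has alternatives sharing prefix 'd'. Introduce T'': T' → d T''
  Add: T'' → T
  Add: T'' → ε

No remaining common prefixes — done.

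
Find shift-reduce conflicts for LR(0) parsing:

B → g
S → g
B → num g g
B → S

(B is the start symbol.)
No shift-reduce conflicts

A shift-reduce conflict occurs when an LR(0) state has both:
  - a complete (reduce) item [A → α .] (dot at the end), and
  - a shift item [B → β . c γ] (dot before a terminal).

Augment with B' → B and build the canonical LR(0) collection (I0 = CLOSURE({[B' → . B]}), then GOTO on every symbol after a dot until no new states appear). It has 7 states:
  I0: { [B → . S], [B → . g], [B → . num g g], [B' → . B], [S → . g] }  — shift
  I1: { [B' → B .] }  — accept
  I2: { [B → S .] }  — reduce
  I3: { [B → g .], [S → g .] }  — 2 reduces
  I4: { [B → num . g g] }  — shift
  I5: { [B → num g . g] }  — shift
  I6: { [B → num g g .] }  — reduce

No state contains both a complete item and a shift item.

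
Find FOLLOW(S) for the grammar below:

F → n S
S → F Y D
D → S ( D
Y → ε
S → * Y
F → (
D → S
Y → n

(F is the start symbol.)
{ $, '(', '*', 'n' }

In F → n S: S is at the end, add FOLLOW(F)
In D → S ( D: S is followed by '(' D, add FIRST('(' D) \ {ε} = { '(' }
In D → S: S is at the end, add FOLLOW(D)

The FOLLOW sets referred to above (computed the same way, to a fixed point):
  FOLLOW(F) = { $, '(', '*', 'n' }
  FOLLOW(D) = { $, '(', '*', 'n' }

Taking the union: FOLLOW(S) = { $, '(', '*', 'n' }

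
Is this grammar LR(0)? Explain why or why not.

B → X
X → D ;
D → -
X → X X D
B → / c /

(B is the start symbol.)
A grammar is LR(0) if no state in the canonical LR(0) collection has:
  - both a shift item (dot before a terminal) and a complete item (shift-reduce conflict), or
  - two or more complete items (reduce-reduce conflict; the accept item [B' → B .] counts as a complete item here).

Augment with B' → B and build the canonical LR(0) collection (I0 = CLOSURE({[B' → . B]}), then GOTO on every symbol after a dot until no new states appear). It has 11 states:
  I0: { [B → . / c /], [B → . X], [B' → . B], [D → . -], [X → . D ;], [X → . X X D] }  — shift
  I1: { [D → - .] }  — reduce
  I2: { [B → / . c /] }  — shift
  I3: { [B' → B .] }  — accept
  I4: { [X → D . ;] }  — shift
  I5: { [B → X .], [D → . -], [X → . D ;], [X → . X X D], [X → X . X D] }  — shift, reduce
  I6: { [D → . -], [X → . D ;], [X → . X X D], [X → X . X D], [X → X X . D] }  — shift
  I7: { [X → D . ;], [X → X X D .] }  — shift, reduce
  I8: { [X → D ; .] }  — reduce
  I9: { [B → / c . /] }  — shift
  I10: { [B → / c / .] }  — reduce

Conflict in state I5:
  Shift-reduce conflict between [B → X .] and [D → . -]
So the grammar is NOT LR(0).

Answer: No. Shift-reduce conflict between [B → X .] and [D → . -]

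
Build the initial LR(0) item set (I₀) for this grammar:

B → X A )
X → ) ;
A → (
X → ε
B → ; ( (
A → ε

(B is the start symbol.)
First, augment the grammar with B' → B
I₀ = CLOSURE({ [B' → . B] }):
  [B' → . B] has the dot before B: add [B → . X A )], [B → . ; ( (]
  [B → . X A )] has the dot before X: add [X → . ) ;], [X → .]
No further items can be added.

I₀ = { [B → . ; ( (], [B → . X A )], [B' → . B], [X → . ) ;], [X → .] }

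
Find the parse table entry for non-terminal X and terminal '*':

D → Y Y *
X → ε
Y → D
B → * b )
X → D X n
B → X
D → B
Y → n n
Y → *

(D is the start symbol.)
X → ε, X → D X n

To find M[X, '*'], we find productions for X where '*' is in the predict set (PREDICT(N → α) = (FIRST(α) \ {ε}) ∪ (FOLLOW(N) if α ⇒* ε)).

Relevant sets:
  FIRST(D) = { '*', 'n', ε }
  FIRST(X) = { '*', 'n', ε }
  FOLLOW(X) = { $, '*', 'n' }

X → ε: PREDICT = { $, '*', 'n' }
  '*' is in predict set, so this production goes in M[X, '*']
X → D X n: PREDICT = { '*', 'n' }
  '*' is in predict set, so this production goes in M[X, '*']

M[X, '*'] = X → ε, X → D X n  (a multiply-defined cell — the grammar is not LL(1))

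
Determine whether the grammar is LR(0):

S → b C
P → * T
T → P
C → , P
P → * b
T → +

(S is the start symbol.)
A grammar is LR(0) if no state in the canonical LR(0) collection has:
  - both a shift item (dot before a terminal) and a complete item (shift-reduce conflict), or
  - two or more complete items (reduce-reduce conflict; the accept item [S' → S .] counts as a complete item here).

Augment with S' → S and build the canonical LR(0) collection (I0 = CLOSURE({[S' → . S]}), then GOTO on every symbol after a dot until no new states appear). It has 11 states:
  I0: { [S → . b C], [S' → . S] }  — shift
  I1: { [S' → S .] }  — accept
  I2: { [C → . , P], [S → b . C] }  — shift
  I3: { [C → , . P], [P → . * T], [P → . * b] }  — shift
  I4: { [S → b C .] }  — reduce
  I5: { [P → * . T], [P → * . b], [P → . * T], [P → . * b], [T → . +], [T → . P] }  — shift
  I6: { [C → , P .] }  — reduce
  I7: { [T → + .] }  — reduce
  I8: { [T → P .] }  — reduce
  I9: { [P → * T .] }  — reduce
  I10: { [P → * b .] }  — reduce

Every state is either a pure shift/goto state or contains exactly one complete item and nothing to shift — no conflicts. The grammar is LR(0).

Answer: Yes, the grammar is LR(0)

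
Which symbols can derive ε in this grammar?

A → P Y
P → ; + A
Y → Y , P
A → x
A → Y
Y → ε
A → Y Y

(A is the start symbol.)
A non-terminal is nullable if it can derive ε (the empty string): either it has an ε-production, or it has a production whose right-hand side consists entirely of nullable non-terminals.

ε-productions: Y → ε
So Y is immediately nullable.
A → Y: every symbol on the right is nullable, so A is nullable too.
No further non-terminal can be added: every production for the remaining non-terminals contains a terminal or a non-nullable non-terminal.
Nullable = { 'A', 'Y' }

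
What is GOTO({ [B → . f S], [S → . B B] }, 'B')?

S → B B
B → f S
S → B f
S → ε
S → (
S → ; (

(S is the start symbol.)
{ [B → . f S], [S → B . B] }

GOTO(I, 'B') = CLOSURE({ [A → αX.β] : [A → α.Xβ] ∈ I, X = 'B' })

Items with dot before 'B', with the dot advanced:
  [S → . B B] → [S → B . B]
Closure of the advanced items:
  [S → B . B] has the dot before B: add [B → . f S]

GOTO = { [B → . f S], [S → B . B] }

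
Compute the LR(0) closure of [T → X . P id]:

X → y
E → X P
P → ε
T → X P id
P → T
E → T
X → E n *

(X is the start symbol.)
Start with: [T → X . P id]
  [T → X . P id] has the dot before P: add [P → .], [P → . T]
  [P → . T] has the dot before T: add [T → . X P id]
  [T → . X P id] has the dot before X: add [X → . y], [X → . E n *]
  [X → . E n *] has the dot before E: add [E → . X P], [E → . T]
No further items can be added.

CLOSURE = { [E → . T], [E → . X P], [P → . T], [P → .], [T → . X P id], [T → X . P id], [X → . E n *], [X → . y] }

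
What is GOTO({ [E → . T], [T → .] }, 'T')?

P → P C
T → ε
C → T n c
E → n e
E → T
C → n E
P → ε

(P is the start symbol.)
GOTO(I, 'T') = CLOSURE({ [A → αX.β] : [A → α.Xβ] ∈ I, X = 'T' })

Items with dot before 'T', with the dot advanced:
  [E → . T] → [E → T .]
Closure adds nothing (no advanced item has the dot before a non-terminal).

GOTO = { [E → T .] }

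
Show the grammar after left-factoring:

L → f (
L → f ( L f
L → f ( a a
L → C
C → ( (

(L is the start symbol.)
L → f ( L'
L' → ε
L' → L f
L' → a a
L → C
C → ( (

Left-factoring transforms A → αβ₁ | αβ₂ into A → αA' and A' → β₁ | β₂
(α is the longest common prefix among the alternatives). Repeat until
no nonterminal has two alternatives with a common prefix.

Round 1: L has alternatives sharing prefix 'f ('. Introduce L': L → f ( L'
  Add: L' → ε
  Add: L' → L f
  Add: L' → a a

No remaining common prefixes — done.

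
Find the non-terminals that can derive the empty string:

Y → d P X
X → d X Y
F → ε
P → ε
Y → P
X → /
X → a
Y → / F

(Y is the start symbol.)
ε-productions: F → ε, P → ε
So F, P are immediately nullable.
Y → P: every symbol on the right is nullable, so Y is nullable too.
No further non-terminal can be added: every production for the remaining non-terminals contains a terminal or a non-nullable non-terminal.
Nullable = { 'F', 'P', 'Y' }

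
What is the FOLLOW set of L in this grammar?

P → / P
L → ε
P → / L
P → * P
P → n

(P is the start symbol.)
In P → / L: L is at the end, add FOLLOW(P)

The FOLLOW sets referred to above (computed the same way, to a fixed point):
  FOLLOW(P) = { $ }

Taking the union: FOLLOW(L) = { $ }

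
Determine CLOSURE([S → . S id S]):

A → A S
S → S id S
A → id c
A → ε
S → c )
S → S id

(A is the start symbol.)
{ [S → . S id S], [S → . S id], [S → . c )] }

To compute CLOSURE, for each item [A → α.Bβ] where B is a non-terminal, add [B → .γ] for all productions B → γ; repeat for the newly added items until nothing changes.

Start with: [S → . S id S]
  [S → . S id S] has the dot before S: add [S → . c )], [S → . S id]
No further items can be added.

CLOSURE = { [S → . S id S], [S → . S id], [S → . c )] }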